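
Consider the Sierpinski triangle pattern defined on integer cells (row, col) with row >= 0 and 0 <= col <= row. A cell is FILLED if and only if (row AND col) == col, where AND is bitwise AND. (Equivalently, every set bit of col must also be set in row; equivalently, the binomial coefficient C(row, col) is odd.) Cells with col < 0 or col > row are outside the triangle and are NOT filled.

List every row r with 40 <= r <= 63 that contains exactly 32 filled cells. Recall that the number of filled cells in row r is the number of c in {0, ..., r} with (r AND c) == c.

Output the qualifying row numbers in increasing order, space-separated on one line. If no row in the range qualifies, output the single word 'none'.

Row r has 2^popcount(r) filled cells, so we need popcount(r) = log2(32) = 5.
Scan r = 40..63 and keep those with exactly 5 one-bits:
r=40=101000 popcount=2 -> skip
r=41=101001 popcount=3 -> skip
r=42=101010 popcount=3 -> skip
r=43=101011 popcount=4 -> skip
r=44=101100 popcount=3 -> skip
r=45=101101 popcount=4 -> skip
r=46=101110 popcount=4 -> skip
r=47=101111 popcount=5 -> KEEP
r=48=110000 popcount=2 -> skip
r=49=110001 popcount=3 -> skip
r=50=110010 popcount=3 -> skip
r=51=110011 popcount=4 -> skip
r=52=110100 popcount=3 -> skip
r=53=110101 popcount=4 -> skip
r=54=110110 popcount=4 -> skip
r=55=110111 popcount=5 -> KEEP
r=56=111000 popcount=3 -> skip
r=57=111001 popcount=4 -> skip
r=58=111010 popcount=4 -> skip
r=59=111011 popcount=5 -> KEEP
r=60=111100 popcount=4 -> skip
r=61=111101 popcount=5 -> KEEP
r=62=111110 popcount=5 -> KEEP
r=63=111111 popcount=6 -> skip
Kept rows: 47 55 59 61 62

Answer: 47 55 59 61 62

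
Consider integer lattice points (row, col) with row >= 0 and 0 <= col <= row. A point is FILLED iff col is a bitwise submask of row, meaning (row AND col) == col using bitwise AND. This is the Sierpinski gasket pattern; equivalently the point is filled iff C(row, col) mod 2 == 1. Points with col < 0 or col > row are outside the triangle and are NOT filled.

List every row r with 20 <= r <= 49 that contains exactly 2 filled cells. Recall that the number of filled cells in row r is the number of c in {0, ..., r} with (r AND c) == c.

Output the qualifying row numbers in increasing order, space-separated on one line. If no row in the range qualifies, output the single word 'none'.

Row r has 2^popcount(r) filled cells, so we need popcount(r) = log2(2) = 1.
Scan r = 20..49 and keep those with exactly 1 one-bits:
r=20=10100 popcount=2 -> skip
r=21=10101 popcount=3 -> skip
r=22=10110 popcount=3 -> skip
r=23=10111 popcount=4 -> skip
r=24=11000 popcount=2 -> skip
r=25=11001 popcount=3 -> skip
r=26=11010 popcount=3 -> skip
r=27=11011 popcount=4 -> skip
r=28=11100 popcount=3 -> skip
r=29=11101 popcount=4 -> skip
r=30=11110 popcount=4 -> skip
r=31=11111 popcount=5 -> skip
r=32=100000 popcount=1 -> KEEP
r=33=100001 popcount=2 -> skip
r=34=100010 popcount=2 -> skip
r=35=100011 popcount=3 -> skip
r=36=100100 popcount=2 -> skip
r=37=100101 popcount=3 -> skip
r=38=100110 popcount=3 -> skip
r=39=100111 popcount=4 -> skip
r=40=101000 popcount=2 -> skip
r=41=101001 popcount=3 -> skip
r=42=101010 popcount=3 -> skip
r=43=101011 popcount=4 -> skip
r=44=101100 popcount=3 -> skip
r=45=101101 popcount=4 -> skip
r=46=101110 popcount=4 -> skip
r=47=101111 popcount=5 -> skip
r=48=110000 popcount=2 -> skip
r=49=110001 popcount=3 -> skip
Kept rows: 32

Answer: 32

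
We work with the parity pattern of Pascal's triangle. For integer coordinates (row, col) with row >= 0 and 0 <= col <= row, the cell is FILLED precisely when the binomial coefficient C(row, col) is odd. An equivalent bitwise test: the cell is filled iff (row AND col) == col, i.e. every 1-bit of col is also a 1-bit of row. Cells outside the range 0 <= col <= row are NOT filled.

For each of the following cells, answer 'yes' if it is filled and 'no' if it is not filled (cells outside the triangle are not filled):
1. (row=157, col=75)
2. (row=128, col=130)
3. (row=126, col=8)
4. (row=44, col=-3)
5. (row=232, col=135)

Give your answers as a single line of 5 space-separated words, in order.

Answer: no no yes no no

Derivation:
(157,75): row=0b10011101, col=0b1001011, row AND col = 0b1001 = 9; 9 != 75 -> empty
(128,130): col outside [0, 128] -> not filled
(126,8): row=0b1111110, col=0b1000, row AND col = 0b1000 = 8; 8 == 8 -> filled
(44,-3): col outside [0, 44] -> not filled
(232,135): row=0b11101000, col=0b10000111, row AND col = 0b10000000 = 128; 128 != 135 -> empty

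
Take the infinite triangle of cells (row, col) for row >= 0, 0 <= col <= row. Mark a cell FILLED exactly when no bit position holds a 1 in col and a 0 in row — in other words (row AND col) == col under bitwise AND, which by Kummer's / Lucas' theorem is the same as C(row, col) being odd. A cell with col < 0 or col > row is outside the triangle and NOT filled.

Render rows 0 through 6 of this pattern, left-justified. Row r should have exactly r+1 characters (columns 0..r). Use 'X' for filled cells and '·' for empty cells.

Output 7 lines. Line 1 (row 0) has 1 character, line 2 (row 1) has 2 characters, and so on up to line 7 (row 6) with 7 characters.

r0=0: X
r1=1: XX
r2=10: X·X
r3=11: XXXX
r4=100: X···X
r5=101: XX··XX
r6=110: X·X·X·X

Answer: X
XX
X·X
XXXX
X···X
XX··XX
X·X·X·X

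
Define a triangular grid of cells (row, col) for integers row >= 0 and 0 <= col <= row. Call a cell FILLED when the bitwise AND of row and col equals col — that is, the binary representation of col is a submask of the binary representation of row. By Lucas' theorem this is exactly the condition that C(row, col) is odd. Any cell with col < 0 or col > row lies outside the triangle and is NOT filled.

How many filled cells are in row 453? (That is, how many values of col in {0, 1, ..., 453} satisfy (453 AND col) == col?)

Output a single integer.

453 in binary = 111000101
popcount(453) = number of 1-bits in 111000101 = 5
A col c satisfies (453 AND c) == c iff every set bit of c is also set in 453; each of the 5 set bits of 453 can independently be on or off in c.
count = 2^5 = 32

Answer: 32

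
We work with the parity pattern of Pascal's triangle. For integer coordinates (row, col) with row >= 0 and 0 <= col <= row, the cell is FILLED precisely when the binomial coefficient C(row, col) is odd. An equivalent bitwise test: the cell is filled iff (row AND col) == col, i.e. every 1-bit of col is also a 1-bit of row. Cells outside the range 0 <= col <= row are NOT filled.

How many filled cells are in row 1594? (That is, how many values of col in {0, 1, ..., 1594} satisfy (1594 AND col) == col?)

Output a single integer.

Answer: 64

Derivation:
1594 in binary = 11000111010
popcount(1594) = number of 1-bits in 11000111010 = 6
A col c satisfies (1594 AND c) == c iff every set bit of c is also set in 1594; each of the 6 set bits of 1594 can independently be on or off in c.
count = 2^6 = 64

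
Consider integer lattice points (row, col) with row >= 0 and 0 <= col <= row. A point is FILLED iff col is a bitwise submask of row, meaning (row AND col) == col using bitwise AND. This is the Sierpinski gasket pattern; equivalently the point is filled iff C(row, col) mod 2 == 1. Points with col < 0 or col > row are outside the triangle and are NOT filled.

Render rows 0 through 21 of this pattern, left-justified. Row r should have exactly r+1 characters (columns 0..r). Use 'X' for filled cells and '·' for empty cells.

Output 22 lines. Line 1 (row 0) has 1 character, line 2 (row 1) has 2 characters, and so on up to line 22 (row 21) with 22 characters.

Answer: X
XX
X·X
XXXX
X···X
XX··XX
X·X·X·X
XXXXXXXX
X·······X
XX······XX
X·X·····X·X
XXXX····XXXX
X···X···X···X
XX··XX··XX··XX
X·X·X·X·X·X·X·X
XXXXXXXXXXXXXXXX
X···············X
XX··············XX
X·X·············X·X
XXXX············XXXX
X···X···········X···X
XX··XX··········XX··XX

Derivation:
r0=0: X
r1=1: XX
r2=10: X·X
r3=11: XXXX
r4=100: X···X
r5=101: XX··XX
r6=110: X·X·X·X
r7=111: XXXXXXXX
r8=1000: X·······X
r9=1001: XX······XX
r10=1010: X·X·····X·X
r11=1011: XXXX····XXXX
r12=1100: X···X···X···X
r13=1101: XX··XX··XX··XX
r14=1110: X·X·X·X·X·X·X·X
r15=1111: XXXXXXXXXXXXXXXX
r16=10000: X···············X
r17=10001: XX··············XX
r18=10010: X·X·············X·X
r19=10011: XXXX············XXXX
r20=10100: X···X···········X···X
r21=10101: XX··XX··········XX··XX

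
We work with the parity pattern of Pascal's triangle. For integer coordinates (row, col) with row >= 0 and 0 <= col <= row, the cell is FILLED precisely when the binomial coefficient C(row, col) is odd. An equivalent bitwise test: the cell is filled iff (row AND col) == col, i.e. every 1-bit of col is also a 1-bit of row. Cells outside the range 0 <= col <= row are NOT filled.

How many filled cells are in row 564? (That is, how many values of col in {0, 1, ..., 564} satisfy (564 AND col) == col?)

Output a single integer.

Answer: 16

Derivation:
564 in binary = 1000110100
popcount(564) = number of 1-bits in 1000110100 = 4
A col c satisfies (564 AND c) == c iff every set bit of c is also set in 564; each of the 4 set bits of 564 can independently be on or off in c.
count = 2^4 = 16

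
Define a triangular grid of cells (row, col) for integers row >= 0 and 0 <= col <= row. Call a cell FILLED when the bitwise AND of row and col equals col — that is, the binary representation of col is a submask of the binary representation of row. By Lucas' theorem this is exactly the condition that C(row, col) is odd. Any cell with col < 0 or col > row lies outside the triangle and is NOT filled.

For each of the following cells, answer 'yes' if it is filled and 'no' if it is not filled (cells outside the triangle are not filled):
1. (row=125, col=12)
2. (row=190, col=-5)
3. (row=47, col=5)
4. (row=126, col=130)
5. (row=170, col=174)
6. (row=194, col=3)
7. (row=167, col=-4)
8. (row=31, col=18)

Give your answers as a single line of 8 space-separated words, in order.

(125,12): row=0b1111101, col=0b1100, row AND col = 0b1100 = 12; 12 == 12 -> filled
(190,-5): col outside [0, 190] -> not filled
(47,5): row=0b101111, col=0b101, row AND col = 0b101 = 5; 5 == 5 -> filled
(126,130): col outside [0, 126] -> not filled
(170,174): col outside [0, 170] -> not filled
(194,3): row=0b11000010, col=0b11, row AND col = 0b10 = 2; 2 != 3 -> empty
(167,-4): col outside [0, 167] -> not filled
(31,18): row=0b11111, col=0b10010, row AND col = 0b10010 = 18; 18 == 18 -> filled

Answer: yes no yes no no no no yes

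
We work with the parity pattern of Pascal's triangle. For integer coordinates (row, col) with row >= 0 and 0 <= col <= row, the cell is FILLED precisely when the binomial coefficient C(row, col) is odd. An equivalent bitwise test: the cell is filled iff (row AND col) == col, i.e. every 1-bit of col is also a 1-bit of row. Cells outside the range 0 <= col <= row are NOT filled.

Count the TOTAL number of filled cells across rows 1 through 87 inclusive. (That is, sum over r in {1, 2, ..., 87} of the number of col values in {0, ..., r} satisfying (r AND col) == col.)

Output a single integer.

Answer: 998

Derivation:
r1=1 pc1: +2 =2
r2=10 pc1: +2 =4
r3=11 pc2: +4 =8
r4=100 pc1: +2 =10
r5=101 pc2: +4 =14
r6=110 pc2: +4 =18
r7=111 pc3: +8 =26
r8=1000 pc1: +2 =28
r9=1001 pc2: +4 =32
r10=1010 pc2: +4 =36
r11=1011 pc3: +8 =44
r12=1100 pc2: +4 =48
r13=1101 pc3: +8 =56
r14=1110 pc3: +8 =64
r15=1111 pc4: +16 =80
r16=10000 pc1: +2 =82
r17=10001 pc2: +4 =86
r18=10010 pc2: +4 =90
r19=10011 pc3: +8 =98
r20=10100 pc2: +4 =102
r21=10101 pc3: +8 =110
r22=10110 pc3: +8 =118
r23=10111 pc4: +16 =134
r24=11000 pc2: +4 =138
r25=11001 pc3: +8 =146
r26=11010 pc3: +8 =154
r27=11011 pc4: +16 =170
r28=11100 pc3: +8 =178
r29=11101 pc4: +16 =194
r30=11110 pc4: +16 =210
r31=11111 pc5: +32 =242
r32=100000 pc1: +2 =244
r33=100001 pc2: +4 =248
r34=100010 pc2: +4 =252
r35=100011 pc3: +8 =260
r36=100100 pc2: +4 =264
r37=100101 pc3: +8 =272
r38=100110 pc3: +8 =280
r39=100111 pc4: +16 =296
r40=101000 pc2: +4 =300
r41=101001 pc3: +8 =308
r42=101010 pc3: +8 =316
r43=101011 pc4: +16 =332
r44=101100 pc3: +8 =340
r45=101101 pc4: +16 =356
r46=101110 pc4: +16 =372
r47=101111 pc5: +32 =404
r48=110000 pc2: +4 =408
r49=110001 pc3: +8 =416
r50=110010 pc3: +8 =424
r51=110011 pc4: +16 =440
r52=110100 pc3: +8 =448
r53=110101 pc4: +16 =464
r54=110110 pc4: +16 =480
r55=110111 pc5: +32 =512
r56=111000 pc3: +8 =520
r57=111001 pc4: +16 =536
r58=111010 pc4: +16 =552
r59=111011 pc5: +32 =584
r60=111100 pc4: +16 =600
r61=111101 pc5: +32 =632
r62=111110 pc5: +32 =664
r63=111111 pc6: +64 =728
r64=1000000 pc1: +2 =730
r65=1000001 pc2: +4 =734
r66=1000010 pc2: +4 =738
r67=1000011 pc3: +8 =746
r68=1000100 pc2: +4 =750
r69=1000101 pc3: +8 =758
r70=1000110 pc3: +8 =766
r71=1000111 pc4: +16 =782
r72=1001000 pc2: +4 =786
r73=1001001 pc3: +8 =794
r74=1001010 pc3: +8 =802
r75=1001011 pc4: +16 =818
r76=1001100 pc3: +8 =826
r77=1001101 pc4: +16 =842
r78=1001110 pc4: +16 =858
r79=1001111 pc5: +32 =890
r80=1010000 pc2: +4 =894
r81=1010001 pc3: +8 =902
r82=1010010 pc3: +8 =910
r83=1010011 pc4: +16 =926
r84=1010100 pc3: +8 =934
r85=1010101 pc4: +16 =950
r86=1010110 pc4: +16 =966
r87=1010111 pc5: +32 =998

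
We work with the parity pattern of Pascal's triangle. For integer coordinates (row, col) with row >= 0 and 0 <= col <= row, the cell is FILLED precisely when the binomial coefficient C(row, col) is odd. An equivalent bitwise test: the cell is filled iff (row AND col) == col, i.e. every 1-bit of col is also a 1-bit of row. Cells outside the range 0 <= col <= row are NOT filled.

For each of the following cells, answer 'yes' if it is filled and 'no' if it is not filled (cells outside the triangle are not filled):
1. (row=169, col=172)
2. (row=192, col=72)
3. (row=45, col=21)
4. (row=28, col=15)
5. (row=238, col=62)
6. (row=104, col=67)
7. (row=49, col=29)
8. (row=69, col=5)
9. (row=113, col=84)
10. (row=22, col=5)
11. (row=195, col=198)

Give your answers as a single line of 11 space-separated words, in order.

Answer: no no no no no no no yes no no no

Derivation:
(169,172): col outside [0, 169] -> not filled
(192,72): row=0b11000000, col=0b1001000, row AND col = 0b1000000 = 64; 64 != 72 -> empty
(45,21): row=0b101101, col=0b10101, row AND col = 0b101 = 5; 5 != 21 -> empty
(28,15): row=0b11100, col=0b1111, row AND col = 0b1100 = 12; 12 != 15 -> empty
(238,62): row=0b11101110, col=0b111110, row AND col = 0b101110 = 46; 46 != 62 -> empty
(104,67): row=0b1101000, col=0b1000011, row AND col = 0b1000000 = 64; 64 != 67 -> empty
(49,29): row=0b110001, col=0b11101, row AND col = 0b10001 = 17; 17 != 29 -> empty
(69,5): row=0b1000101, col=0b101, row AND col = 0b101 = 5; 5 == 5 -> filled
(113,84): row=0b1110001, col=0b1010100, row AND col = 0b1010000 = 80; 80 != 84 -> empty
(22,5): row=0b10110, col=0b101, row AND col = 0b100 = 4; 4 != 5 -> empty
(195,198): col outside [0, 195] -> not filled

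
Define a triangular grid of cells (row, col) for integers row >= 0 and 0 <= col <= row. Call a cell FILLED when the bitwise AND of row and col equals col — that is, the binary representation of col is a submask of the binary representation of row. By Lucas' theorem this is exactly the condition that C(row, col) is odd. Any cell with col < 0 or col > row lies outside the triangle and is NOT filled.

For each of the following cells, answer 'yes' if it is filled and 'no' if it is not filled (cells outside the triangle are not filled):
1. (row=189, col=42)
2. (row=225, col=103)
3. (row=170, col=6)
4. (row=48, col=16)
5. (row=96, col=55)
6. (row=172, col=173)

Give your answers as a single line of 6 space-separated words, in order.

Answer: no no no yes no no

Derivation:
(189,42): row=0b10111101, col=0b101010, row AND col = 0b101000 = 40; 40 != 42 -> empty
(225,103): row=0b11100001, col=0b1100111, row AND col = 0b1100001 = 97; 97 != 103 -> empty
(170,6): row=0b10101010, col=0b110, row AND col = 0b10 = 2; 2 != 6 -> empty
(48,16): row=0b110000, col=0b10000, row AND col = 0b10000 = 16; 16 == 16 -> filled
(96,55): row=0b1100000, col=0b110111, row AND col = 0b100000 = 32; 32 != 55 -> empty
(172,173): col outside [0, 172] -> not filled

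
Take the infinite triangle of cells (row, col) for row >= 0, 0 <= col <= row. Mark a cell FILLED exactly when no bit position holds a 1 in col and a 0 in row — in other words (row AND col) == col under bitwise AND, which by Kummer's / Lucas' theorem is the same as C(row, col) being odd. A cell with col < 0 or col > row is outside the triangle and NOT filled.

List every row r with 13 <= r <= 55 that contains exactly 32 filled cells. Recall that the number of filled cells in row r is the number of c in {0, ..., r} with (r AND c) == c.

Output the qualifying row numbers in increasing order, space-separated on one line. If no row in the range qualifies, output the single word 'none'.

Row r has 2^popcount(r) filled cells, so we need popcount(r) = log2(32) = 5.
Scan r = 13..55 and keep those with exactly 5 one-bits:
r=13=1101 popcount=3 -> skip
r=14=1110 popcount=3 -> skip
r=15=1111 popcount=4 -> skip
r=16=10000 popcount=1 -> skip
r=17=10001 popcount=2 -> skip
r=18=10010 popcount=2 -> skip
r=19=10011 popcount=3 -> skip
r=20=10100 popcount=2 -> skip
r=21=10101 popcount=3 -> skip
r=22=10110 popcount=3 -> skip
r=23=10111 popcount=4 -> skip
r=24=11000 popcount=2 -> skip
r=25=11001 popcount=3 -> skip
r=26=11010 popcount=3 -> skip
r=27=11011 popcount=4 -> skip
r=28=11100 popcount=3 -> skip
r=29=11101 popcount=4 -> skip
r=30=11110 popcount=4 -> skip
r=31=11111 popcount=5 -> KEEP
r=32=100000 popcount=1 -> skip
r=33=100001 popcount=2 -> skip
r=34=100010 popcount=2 -> skip
r=35=100011 popcount=3 -> skip
r=36=100100 popcount=2 -> skip
r=37=100101 popcount=3 -> skip
r=38=100110 popcount=3 -> skip
r=39=100111 popcount=4 -> skip
r=40=101000 popcount=2 -> skip
r=41=101001 popcount=3 -> skip
r=42=101010 popcount=3 -> skip
r=43=101011 popcount=4 -> skip
r=44=101100 popcount=3 -> skip
r=45=101101 popcount=4 -> skip
r=46=101110 popcount=4 -> skip
r=47=101111 popcount=5 -> KEEP
r=48=110000 popcount=2 -> skip
r=49=110001 popcount=3 -> skip
r=50=110010 popcount=3 -> skip
r=51=110011 popcount=4 -> skip
r=52=110100 popcount=3 -> skip
r=53=110101 popcount=4 -> skip
r=54=110110 popcount=4 -> skip
r=55=110111 popcount=5 -> KEEP
Kept rows: 31 47 55

Answer: 31 47 55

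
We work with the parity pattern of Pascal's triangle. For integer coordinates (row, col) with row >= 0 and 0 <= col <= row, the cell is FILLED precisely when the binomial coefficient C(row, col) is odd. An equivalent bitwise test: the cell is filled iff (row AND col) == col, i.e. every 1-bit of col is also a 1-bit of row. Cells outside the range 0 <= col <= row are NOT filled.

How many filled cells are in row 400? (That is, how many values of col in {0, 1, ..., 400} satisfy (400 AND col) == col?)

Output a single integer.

400 in binary = 110010000
popcount(400) = number of 1-bits in 110010000 = 3
A col c satisfies (400 AND c) == c iff every set bit of c is also set in 400; each of the 3 set bits of 400 can independently be on or off in c.
count = 2^3 = 8

Answer: 8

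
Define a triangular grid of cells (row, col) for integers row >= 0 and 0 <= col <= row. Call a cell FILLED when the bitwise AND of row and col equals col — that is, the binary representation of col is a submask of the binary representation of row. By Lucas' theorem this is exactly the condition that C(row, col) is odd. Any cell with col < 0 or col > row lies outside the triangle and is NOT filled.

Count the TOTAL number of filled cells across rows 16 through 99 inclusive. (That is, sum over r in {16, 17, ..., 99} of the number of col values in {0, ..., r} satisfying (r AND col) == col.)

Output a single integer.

r16=10000 pc1: +2 =2
r17=10001 pc2: +4 =6
r18=10010 pc2: +4 =10
r19=10011 pc3: +8 =18
r20=10100 pc2: +4 =22
r21=10101 pc3: +8 =30
r22=10110 pc3: +8 =38
r23=10111 pc4: +16 =54
r24=11000 pc2: +4 =58
r25=11001 pc3: +8 =66
r26=11010 pc3: +8 =74
r27=11011 pc4: +16 =90
r28=11100 pc3: +8 =98
r29=11101 pc4: +16 =114
r30=11110 pc4: +16 =130
r31=11111 pc5: +32 =162
r32=100000 pc1: +2 =164
r33=100001 pc2: +4 =168
r34=100010 pc2: +4 =172
r35=100011 pc3: +8 =180
r36=100100 pc2: +4 =184
r37=100101 pc3: +8 =192
r38=100110 pc3: +8 =200
r39=100111 pc4: +16 =216
r40=101000 pc2: +4 =220
r41=101001 pc3: +8 =228
r42=101010 pc3: +8 =236
r43=101011 pc4: +16 =252
r44=101100 pc3: +8 =260
r45=101101 pc4: +16 =276
r46=101110 pc4: +16 =292
r47=101111 pc5: +32 =324
r48=110000 pc2: +4 =328
r49=110001 pc3: +8 =336
r50=110010 pc3: +8 =344
r51=110011 pc4: +16 =360
r52=110100 pc3: +8 =368
r53=110101 pc4: +16 =384
r54=110110 pc4: +16 =400
r55=110111 pc5: +32 =432
r56=111000 pc3: +8 =440
r57=111001 pc4: +16 =456
r58=111010 pc4: +16 =472
r59=111011 pc5: +32 =504
r60=111100 pc4: +16 =520
r61=111101 pc5: +32 =552
r62=111110 pc5: +32 =584
r63=111111 pc6: +64 =648
r64=1000000 pc1: +2 =650
r65=1000001 pc2: +4 =654
r66=1000010 pc2: +4 =658
r67=1000011 pc3: +8 =666
r68=1000100 pc2: +4 =670
r69=1000101 pc3: +8 =678
r70=1000110 pc3: +8 =686
r71=1000111 pc4: +16 =702
r72=1001000 pc2: +4 =706
r73=1001001 pc3: +8 =714
r74=1001010 pc3: +8 =722
r75=1001011 pc4: +16 =738
r76=1001100 pc3: +8 =746
r77=1001101 pc4: +16 =762
r78=1001110 pc4: +16 =778
r79=1001111 pc5: +32 =810
r80=1010000 pc2: +4 =814
r81=1010001 pc3: +8 =822
r82=1010010 pc3: +8 =830
r83=1010011 pc4: +16 =846
r84=1010100 pc3: +8 =854
r85=1010101 pc4: +16 =870
r86=1010110 pc4: +16 =886
r87=1010111 pc5: +32 =918
r88=1011000 pc3: +8 =926
r89=1011001 pc4: +16 =942
r90=1011010 pc4: +16 =958
r91=1011011 pc5: +32 =990
r92=1011100 pc4: +16 =1006
r93=1011101 pc5: +32 =1038
r94=1011110 pc5: +32 =1070
r95=1011111 pc6: +64 =1134
r96=1100000 pc2: +4 =1138
r97=1100001 pc3: +8 =1146
r98=1100010 pc3: +8 =1154
r99=1100011 pc4: +16 =1170

Answer: 1170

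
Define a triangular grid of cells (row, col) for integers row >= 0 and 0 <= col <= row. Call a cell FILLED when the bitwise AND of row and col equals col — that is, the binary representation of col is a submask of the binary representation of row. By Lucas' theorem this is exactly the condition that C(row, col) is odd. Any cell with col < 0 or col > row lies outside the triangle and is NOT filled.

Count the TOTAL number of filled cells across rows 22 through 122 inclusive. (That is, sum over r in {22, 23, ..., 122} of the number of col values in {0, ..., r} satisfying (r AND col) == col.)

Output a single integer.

Answer: 1724

Derivation:
r22=10110 pc3: +8 =8
r23=10111 pc4: +16 =24
r24=11000 pc2: +4 =28
r25=11001 pc3: +8 =36
r26=11010 pc3: +8 =44
r27=11011 pc4: +16 =60
r28=11100 pc3: +8 =68
r29=11101 pc4: +16 =84
r30=11110 pc4: +16 =100
r31=11111 pc5: +32 =132
r32=100000 pc1: +2 =134
r33=100001 pc2: +4 =138
r34=100010 pc2: +4 =142
r35=100011 pc3: +8 =150
r36=100100 pc2: +4 =154
r37=100101 pc3: +8 =162
r38=100110 pc3: +8 =170
r39=100111 pc4: +16 =186
r40=101000 pc2: +4 =190
r41=101001 pc3: +8 =198
r42=101010 pc3: +8 =206
r43=101011 pc4: +16 =222
r44=101100 pc3: +8 =230
r45=101101 pc4: +16 =246
r46=101110 pc4: +16 =262
r47=101111 pc5: +32 =294
r48=110000 pc2: +4 =298
r49=110001 pc3: +8 =306
r50=110010 pc3: +8 =314
r51=110011 pc4: +16 =330
r52=110100 pc3: +8 =338
r53=110101 pc4: +16 =354
r54=110110 pc4: +16 =370
r55=110111 pc5: +32 =402
r56=111000 pc3: +8 =410
r57=111001 pc4: +16 =426
r58=111010 pc4: +16 =442
r59=111011 pc5: +32 =474
r60=111100 pc4: +16 =490
r61=111101 pc5: +32 =522
r62=111110 pc5: +32 =554
r63=111111 pc6: +64 =618
r64=1000000 pc1: +2 =620
r65=1000001 pc2: +4 =624
r66=1000010 pc2: +4 =628
r67=1000011 pc3: +8 =636
r68=1000100 pc2: +4 =640
r69=1000101 pc3: +8 =648
r70=1000110 pc3: +8 =656
r71=1000111 pc4: +16 =672
r72=1001000 pc2: +4 =676
r73=1001001 pc3: +8 =684
r74=1001010 pc3: +8 =692
r75=1001011 pc4: +16 =708
r76=1001100 pc3: +8 =716
r77=1001101 pc4: +16 =732
r78=1001110 pc4: +16 =748
r79=1001111 pc5: +32 =780
r80=1010000 pc2: +4 =784
r81=1010001 pc3: +8 =792
r82=1010010 pc3: +8 =800
r83=1010011 pc4: +16 =816
r84=1010100 pc3: +8 =824
r85=1010101 pc4: +16 =840
r86=1010110 pc4: +16 =856
r87=1010111 pc5: +32 =888
r88=1011000 pc3: +8 =896
r89=1011001 pc4: +16 =912
r90=1011010 pc4: +16 =928
r91=1011011 pc5: +32 =960
r92=1011100 pc4: +16 =976
r93=1011101 pc5: +32 =1008
r94=1011110 pc5: +32 =1040
r95=1011111 pc6: +64 =1104
r96=1100000 pc2: +4 =1108
r97=1100001 pc3: +8 =1116
r98=1100010 pc3: +8 =1124
r99=1100011 pc4: +16 =1140
r100=1100100 pc3: +8 =1148
r101=1100101 pc4: +16 =1164
r102=1100110 pc4: +16 =1180
r103=1100111 pc5: +32 =1212
r104=1101000 pc3: +8 =1220
r105=1101001 pc4: +16 =1236
r106=1101010 pc4: +16 =1252
r107=1101011 pc5: +32 =1284
r108=1101100 pc4: +16 =1300
r109=1101101 pc5: +32 =1332
r110=1101110 pc5: +32 =1364
r111=1101111 pc6: +64 =1428
r112=1110000 pc3: +8 =1436
r113=1110001 pc4: +16 =1452
r114=1110010 pc4: +16 =1468
r115=1110011 pc5: +32 =1500
r116=1110100 pc4: +16 =1516
r117=1110101 pc5: +32 =1548
r118=1110110 pc5: +32 =1580
r119=1110111 pc6: +64 =1644
r120=1111000 pc4: +16 =1660
r121=1111001 pc5: +32 =1692
r122=1111010 pc5: +32 =1724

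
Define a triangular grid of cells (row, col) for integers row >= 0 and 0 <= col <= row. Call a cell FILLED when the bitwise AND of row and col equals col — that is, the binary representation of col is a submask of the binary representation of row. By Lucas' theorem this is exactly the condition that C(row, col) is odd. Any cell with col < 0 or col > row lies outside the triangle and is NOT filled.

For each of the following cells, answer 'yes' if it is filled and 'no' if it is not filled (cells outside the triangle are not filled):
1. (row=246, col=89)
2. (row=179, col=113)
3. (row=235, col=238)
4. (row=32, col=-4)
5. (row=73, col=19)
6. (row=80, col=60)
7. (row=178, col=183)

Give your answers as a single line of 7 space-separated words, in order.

Answer: no no no no no no no

Derivation:
(246,89): row=0b11110110, col=0b1011001, row AND col = 0b1010000 = 80; 80 != 89 -> empty
(179,113): row=0b10110011, col=0b1110001, row AND col = 0b110001 = 49; 49 != 113 -> empty
(235,238): col outside [0, 235] -> not filled
(32,-4): col outside [0, 32] -> not filled
(73,19): row=0b1001001, col=0b10011, row AND col = 0b1 = 1; 1 != 19 -> empty
(80,60): row=0b1010000, col=0b111100, row AND col = 0b10000 = 16; 16 != 60 -> empty
(178,183): col outside [0, 178] -> not filled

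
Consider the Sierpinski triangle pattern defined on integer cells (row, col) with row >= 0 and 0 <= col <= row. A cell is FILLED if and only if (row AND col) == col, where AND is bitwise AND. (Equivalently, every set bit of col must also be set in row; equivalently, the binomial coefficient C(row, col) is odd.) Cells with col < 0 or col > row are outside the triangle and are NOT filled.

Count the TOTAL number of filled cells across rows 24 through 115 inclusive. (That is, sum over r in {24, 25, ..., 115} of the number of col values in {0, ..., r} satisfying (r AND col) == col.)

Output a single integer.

Answer: 1476

Derivation:
r24=11000 pc2: +4 =4
r25=11001 pc3: +8 =12
r26=11010 pc3: +8 =20
r27=11011 pc4: +16 =36
r28=11100 pc3: +8 =44
r29=11101 pc4: +16 =60
r30=11110 pc4: +16 =76
r31=11111 pc5: +32 =108
r32=100000 pc1: +2 =110
r33=100001 pc2: +4 =114
r34=100010 pc2: +4 =118
r35=100011 pc3: +8 =126
r36=100100 pc2: +4 =130
r37=100101 pc3: +8 =138
r38=100110 pc3: +8 =146
r39=100111 pc4: +16 =162
r40=101000 pc2: +4 =166
r41=101001 pc3: +8 =174
r42=101010 pc3: +8 =182
r43=101011 pc4: +16 =198
r44=101100 pc3: +8 =206
r45=101101 pc4: +16 =222
r46=101110 pc4: +16 =238
r47=101111 pc5: +32 =270
r48=110000 pc2: +4 =274
r49=110001 pc3: +8 =282
r50=110010 pc3: +8 =290
r51=110011 pc4: +16 =306
r52=110100 pc3: +8 =314
r53=110101 pc4: +16 =330
r54=110110 pc4: +16 =346
r55=110111 pc5: +32 =378
r56=111000 pc3: +8 =386
r57=111001 pc4: +16 =402
r58=111010 pc4: +16 =418
r59=111011 pc5: +32 =450
r60=111100 pc4: +16 =466
r61=111101 pc5: +32 =498
r62=111110 pc5: +32 =530
r63=111111 pc6: +64 =594
r64=1000000 pc1: +2 =596
r65=1000001 pc2: +4 =600
r66=1000010 pc2: +4 =604
r67=1000011 pc3: +8 =612
r68=1000100 pc2: +4 =616
r69=1000101 pc3: +8 =624
r70=1000110 pc3: +8 =632
r71=1000111 pc4: +16 =648
r72=1001000 pc2: +4 =652
r73=1001001 pc3: +8 =660
r74=1001010 pc3: +8 =668
r75=1001011 pc4: +16 =684
r76=1001100 pc3: +8 =692
r77=1001101 pc4: +16 =708
r78=1001110 pc4: +16 =724
r79=1001111 pc5: +32 =756
r80=1010000 pc2: +4 =760
r81=1010001 pc3: +8 =768
r82=1010010 pc3: +8 =776
r83=1010011 pc4: +16 =792
r84=1010100 pc3: +8 =800
r85=1010101 pc4: +16 =816
r86=1010110 pc4: +16 =832
r87=1010111 pc5: +32 =864
r88=1011000 pc3: +8 =872
r89=1011001 pc4: +16 =888
r90=1011010 pc4: +16 =904
r91=1011011 pc5: +32 =936
r92=1011100 pc4: +16 =952
r93=1011101 pc5: +32 =984
r94=1011110 pc5: +32 =1016
r95=1011111 pc6: +64 =1080
r96=1100000 pc2: +4 =1084
r97=1100001 pc3: +8 =1092
r98=1100010 pc3: +8 =1100
r99=1100011 pc4: +16 =1116
r100=1100100 pc3: +8 =1124
r101=1100101 pc4: +16 =1140
r102=1100110 pc4: +16 =1156
r103=1100111 pc5: +32 =1188
r104=1101000 pc3: +8 =1196
r105=1101001 pc4: +16 =1212
r106=1101010 pc4: +16 =1228
r107=1101011 pc5: +32 =1260
r108=1101100 pc4: +16 =1276
r109=1101101 pc5: +32 =1308
r110=1101110 pc5: +32 =1340
r111=1101111 pc6: +64 =1404
r112=1110000 pc3: +8 =1412
r113=1110001 pc4: +16 =1428
r114=1110010 pc4: +16 =1444
r115=1110011 pc5: +32 =1476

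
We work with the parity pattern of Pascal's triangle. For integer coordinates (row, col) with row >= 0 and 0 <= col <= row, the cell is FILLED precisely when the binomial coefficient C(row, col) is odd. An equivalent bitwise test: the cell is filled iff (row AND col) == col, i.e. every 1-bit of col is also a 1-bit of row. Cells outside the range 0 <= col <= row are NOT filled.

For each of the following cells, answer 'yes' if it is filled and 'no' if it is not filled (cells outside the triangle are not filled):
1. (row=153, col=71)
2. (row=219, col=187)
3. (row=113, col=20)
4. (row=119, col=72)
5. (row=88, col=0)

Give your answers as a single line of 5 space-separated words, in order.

(153,71): row=0b10011001, col=0b1000111, row AND col = 0b1 = 1; 1 != 71 -> empty
(219,187): row=0b11011011, col=0b10111011, row AND col = 0b10011011 = 155; 155 != 187 -> empty
(113,20): row=0b1110001, col=0b10100, row AND col = 0b10000 = 16; 16 != 20 -> empty
(119,72): row=0b1110111, col=0b1001000, row AND col = 0b1000000 = 64; 64 != 72 -> empty
(88,0): row=0b1011000, col=0b0, row AND col = 0b0 = 0; 0 == 0 -> filled

Answer: no no no no yes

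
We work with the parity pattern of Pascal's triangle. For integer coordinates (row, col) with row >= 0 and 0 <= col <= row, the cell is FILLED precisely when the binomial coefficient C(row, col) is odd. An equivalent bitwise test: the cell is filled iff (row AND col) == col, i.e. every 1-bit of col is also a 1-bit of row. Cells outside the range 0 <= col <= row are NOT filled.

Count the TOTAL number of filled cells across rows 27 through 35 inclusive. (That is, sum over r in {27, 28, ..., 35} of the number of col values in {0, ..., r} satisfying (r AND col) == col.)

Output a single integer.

Answer: 106

Derivation:
r27=11011 pc4: +16 =16
r28=11100 pc3: +8 =24
r29=11101 pc4: +16 =40
r30=11110 pc4: +16 =56
r31=11111 pc5: +32 =88
r32=100000 pc1: +2 =90
r33=100001 pc2: +4 =94
r34=100010 pc2: +4 =98
r35=100011 pc3: +8 =106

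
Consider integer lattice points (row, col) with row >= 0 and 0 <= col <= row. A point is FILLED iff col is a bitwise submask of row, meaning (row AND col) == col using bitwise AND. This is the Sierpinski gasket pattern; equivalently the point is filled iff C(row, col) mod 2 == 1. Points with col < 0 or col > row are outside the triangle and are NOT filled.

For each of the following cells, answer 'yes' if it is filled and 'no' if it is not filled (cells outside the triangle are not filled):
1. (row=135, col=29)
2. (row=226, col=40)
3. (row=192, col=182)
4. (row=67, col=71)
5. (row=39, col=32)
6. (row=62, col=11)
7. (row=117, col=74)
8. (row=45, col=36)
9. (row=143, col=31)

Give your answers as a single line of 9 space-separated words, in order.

(135,29): row=0b10000111, col=0b11101, row AND col = 0b101 = 5; 5 != 29 -> empty
(226,40): row=0b11100010, col=0b101000, row AND col = 0b100000 = 32; 32 != 40 -> empty
(192,182): row=0b11000000, col=0b10110110, row AND col = 0b10000000 = 128; 128 != 182 -> empty
(67,71): col outside [0, 67] -> not filled
(39,32): row=0b100111, col=0b100000, row AND col = 0b100000 = 32; 32 == 32 -> filled
(62,11): row=0b111110, col=0b1011, row AND col = 0b1010 = 10; 10 != 11 -> empty
(117,74): row=0b1110101, col=0b1001010, row AND col = 0b1000000 = 64; 64 != 74 -> empty
(45,36): row=0b101101, col=0b100100, row AND col = 0b100100 = 36; 36 == 36 -> filled
(143,31): row=0b10001111, col=0b11111, row AND col = 0b1111 = 15; 15 != 31 -> empty

Answer: no no no no yes no no yes no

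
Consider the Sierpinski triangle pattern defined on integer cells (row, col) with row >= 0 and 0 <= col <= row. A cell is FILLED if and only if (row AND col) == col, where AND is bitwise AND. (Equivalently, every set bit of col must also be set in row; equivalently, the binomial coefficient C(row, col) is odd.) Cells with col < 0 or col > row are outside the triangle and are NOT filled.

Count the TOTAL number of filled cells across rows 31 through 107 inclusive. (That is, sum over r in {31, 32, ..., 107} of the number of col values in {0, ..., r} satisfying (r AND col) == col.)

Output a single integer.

Answer: 1184

Derivation:
r31=11111 pc5: +32 =32
r32=100000 pc1: +2 =34
r33=100001 pc2: +4 =38
r34=100010 pc2: +4 =42
r35=100011 pc3: +8 =50
r36=100100 pc2: +4 =54
r37=100101 pc3: +8 =62
r38=100110 pc3: +8 =70
r39=100111 pc4: +16 =86
r40=101000 pc2: +4 =90
r41=101001 pc3: +8 =98
r42=101010 pc3: +8 =106
r43=101011 pc4: +16 =122
r44=101100 pc3: +8 =130
r45=101101 pc4: +16 =146
r46=101110 pc4: +16 =162
r47=101111 pc5: +32 =194
r48=110000 pc2: +4 =198
r49=110001 pc3: +8 =206
r50=110010 pc3: +8 =214
r51=110011 pc4: +16 =230
r52=110100 pc3: +8 =238
r53=110101 pc4: +16 =254
r54=110110 pc4: +16 =270
r55=110111 pc5: +32 =302
r56=111000 pc3: +8 =310
r57=111001 pc4: +16 =326
r58=111010 pc4: +16 =342
r59=111011 pc5: +32 =374
r60=111100 pc4: +16 =390
r61=111101 pc5: +32 =422
r62=111110 pc5: +32 =454
r63=111111 pc6: +64 =518
r64=1000000 pc1: +2 =520
r65=1000001 pc2: +4 =524
r66=1000010 pc2: +4 =528
r67=1000011 pc3: +8 =536
r68=1000100 pc2: +4 =540
r69=1000101 pc3: +8 =548
r70=1000110 pc3: +8 =556
r71=1000111 pc4: +16 =572
r72=1001000 pc2: +4 =576
r73=1001001 pc3: +8 =584
r74=1001010 pc3: +8 =592
r75=1001011 pc4: +16 =608
r76=1001100 pc3: +8 =616
r77=1001101 pc4: +16 =632
r78=1001110 pc4: +16 =648
r79=1001111 pc5: +32 =680
r80=1010000 pc2: +4 =684
r81=1010001 pc3: +8 =692
r82=1010010 pc3: +8 =700
r83=1010011 pc4: +16 =716
r84=1010100 pc3: +8 =724
r85=1010101 pc4: +16 =740
r86=1010110 pc4: +16 =756
r87=1010111 pc5: +32 =788
r88=1011000 pc3: +8 =796
r89=1011001 pc4: +16 =812
r90=1011010 pc4: +16 =828
r91=1011011 pc5: +32 =860
r92=1011100 pc4: +16 =876
r93=1011101 pc5: +32 =908
r94=1011110 pc5: +32 =940
r95=1011111 pc6: +64 =1004
r96=1100000 pc2: +4 =1008
r97=1100001 pc3: +8 =1016
r98=1100010 pc3: +8 =1024
r99=1100011 pc4: +16 =1040
r100=1100100 pc3: +8 =1048
r101=1100101 pc4: +16 =1064
r102=1100110 pc4: +16 =1080
r103=1100111 pc5: +32 =1112
r104=1101000 pc3: +8 =1120
r105=1101001 pc4: +16 =1136
r106=1101010 pc4: +16 =1152
r107=1101011 pc5: +32 =1184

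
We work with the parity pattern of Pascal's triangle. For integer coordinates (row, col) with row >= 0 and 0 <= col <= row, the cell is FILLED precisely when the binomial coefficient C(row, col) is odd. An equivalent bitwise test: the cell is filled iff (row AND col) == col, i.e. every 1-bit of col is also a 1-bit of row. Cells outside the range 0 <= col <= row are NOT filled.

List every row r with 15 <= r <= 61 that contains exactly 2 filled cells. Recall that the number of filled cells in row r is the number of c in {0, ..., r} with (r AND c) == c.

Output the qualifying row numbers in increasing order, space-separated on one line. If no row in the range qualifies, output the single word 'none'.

Row r has 2^popcount(r) filled cells, so we need popcount(r) = log2(2) = 1.
Scan r = 15..61 and keep those with exactly 1 one-bits:
r=15=1111 popcount=4 -> skip
r=16=10000 popcount=1 -> KEEP
r=17=10001 popcount=2 -> skip
r=18=10010 popcount=2 -> skip
r=19=10011 popcount=3 -> skip
r=20=10100 popcount=2 -> skip
r=21=10101 popcount=3 -> skip
r=22=10110 popcount=3 -> skip
r=23=10111 popcount=4 -> skip
r=24=11000 popcount=2 -> skip
r=25=11001 popcount=3 -> skip
r=26=11010 popcount=3 -> skip
r=27=11011 popcount=4 -> skip
r=28=11100 popcount=3 -> skip
r=29=11101 popcount=4 -> skip
r=30=11110 popcount=4 -> skip
r=31=11111 popcount=5 -> skip
r=32=100000 popcount=1 -> KEEP
r=33=100001 popcount=2 -> skip
r=34=100010 popcount=2 -> skip
r=35=100011 popcount=3 -> skip
r=36=100100 popcount=2 -> skip
r=37=100101 popcount=3 -> skip
r=38=100110 popcount=3 -> skip
r=39=100111 popcount=4 -> skip
r=40=101000 popcount=2 -> skip
r=41=101001 popcount=3 -> skip
r=42=101010 popcount=3 -> skip
r=43=101011 popcount=4 -> skip
r=44=101100 popcount=3 -> skip
r=45=101101 popcount=4 -> skip
r=46=101110 popcount=4 -> skip
r=47=101111 popcount=5 -> skip
r=48=110000 popcount=2 -> skip
r=49=110001 popcount=3 -> skip
r=50=110010 popcount=3 -> skip
r=51=110011 popcount=4 -> skip
r=52=110100 popcount=3 -> skip
r=53=110101 popcount=4 -> skip
r=54=110110 popcount=4 -> skip
r=55=110111 popcount=5 -> skip
r=56=111000 popcount=3 -> skip
r=57=111001 popcount=4 -> skip
r=58=111010 popcount=4 -> skip
r=59=111011 popcount=5 -> skip
r=60=111100 popcount=4 -> skip
r=61=111101 popcount=5 -> skip
Kept rows: 16 32

Answer: 16 32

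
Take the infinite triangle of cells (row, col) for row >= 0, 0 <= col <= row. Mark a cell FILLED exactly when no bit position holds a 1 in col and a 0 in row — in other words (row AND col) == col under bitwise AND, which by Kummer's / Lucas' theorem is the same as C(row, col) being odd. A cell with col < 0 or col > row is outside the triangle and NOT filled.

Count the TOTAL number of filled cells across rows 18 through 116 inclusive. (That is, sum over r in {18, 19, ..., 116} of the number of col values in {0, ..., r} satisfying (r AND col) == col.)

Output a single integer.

r18=10010 pc2: +4 =4
r19=10011 pc3: +8 =12
r20=10100 pc2: +4 =16
r21=10101 pc3: +8 =24
r22=10110 pc3: +8 =32
r23=10111 pc4: +16 =48
r24=11000 pc2: +4 =52
r25=11001 pc3: +8 =60
r26=11010 pc3: +8 =68
r27=11011 pc4: +16 =84
r28=11100 pc3: +8 =92
r29=11101 pc4: +16 =108
r30=11110 pc4: +16 =124
r31=11111 pc5: +32 =156
r32=100000 pc1: +2 =158
r33=100001 pc2: +4 =162
r34=100010 pc2: +4 =166
r35=100011 pc3: +8 =174
r36=100100 pc2: +4 =178
r37=100101 pc3: +8 =186
r38=100110 pc3: +8 =194
r39=100111 pc4: +16 =210
r40=101000 pc2: +4 =214
r41=101001 pc3: +8 =222
r42=101010 pc3: +8 =230
r43=101011 pc4: +16 =246
r44=101100 pc3: +8 =254
r45=101101 pc4: +16 =270
r46=101110 pc4: +16 =286
r47=101111 pc5: +32 =318
r48=110000 pc2: +4 =322
r49=110001 pc3: +8 =330
r50=110010 pc3: +8 =338
r51=110011 pc4: +16 =354
r52=110100 pc3: +8 =362
r53=110101 pc4: +16 =378
r54=110110 pc4: +16 =394
r55=110111 pc5: +32 =426
r56=111000 pc3: +8 =434
r57=111001 pc4: +16 =450
r58=111010 pc4: +16 =466
r59=111011 pc5: +32 =498
r60=111100 pc4: +16 =514
r61=111101 pc5: +32 =546
r62=111110 pc5: +32 =578
r63=111111 pc6: +64 =642
r64=1000000 pc1: +2 =644
r65=1000001 pc2: +4 =648
r66=1000010 pc2: +4 =652
r67=1000011 pc3: +8 =660
r68=1000100 pc2: +4 =664
r69=1000101 pc3: +8 =672
r70=1000110 pc3: +8 =680
r71=1000111 pc4: +16 =696
r72=1001000 pc2: +4 =700
r73=1001001 pc3: +8 =708
r74=1001010 pc3: +8 =716
r75=1001011 pc4: +16 =732
r76=1001100 pc3: +8 =740
r77=1001101 pc4: +16 =756
r78=1001110 pc4: +16 =772
r79=1001111 pc5: +32 =804
r80=1010000 pc2: +4 =808
r81=1010001 pc3: +8 =816
r82=1010010 pc3: +8 =824
r83=1010011 pc4: +16 =840
r84=1010100 pc3: +8 =848
r85=1010101 pc4: +16 =864
r86=1010110 pc4: +16 =880
r87=1010111 pc5: +32 =912
r88=1011000 pc3: +8 =920
r89=1011001 pc4: +16 =936
r90=1011010 pc4: +16 =952
r91=1011011 pc5: +32 =984
r92=1011100 pc4: +16 =1000
r93=1011101 pc5: +32 =1032
r94=1011110 pc5: +32 =1064
r95=1011111 pc6: +64 =1128
r96=1100000 pc2: +4 =1132
r97=1100001 pc3: +8 =1140
r98=1100010 pc3: +8 =1148
r99=1100011 pc4: +16 =1164
r100=1100100 pc3: +8 =1172
r101=1100101 pc4: +16 =1188
r102=1100110 pc4: +16 =1204
r103=1100111 pc5: +32 =1236
r104=1101000 pc3: +8 =1244
r105=1101001 pc4: +16 =1260
r106=1101010 pc4: +16 =1276
r107=1101011 pc5: +32 =1308
r108=1101100 pc4: +16 =1324
r109=1101101 pc5: +32 =1356
r110=1101110 pc5: +32 =1388
r111=1101111 pc6: +64 =1452
r112=1110000 pc3: +8 =1460
r113=1110001 pc4: +16 =1476
r114=1110010 pc4: +16 =1492
r115=1110011 pc5: +32 =1524
r116=1110100 pc4: +16 =1540

Answer: 1540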